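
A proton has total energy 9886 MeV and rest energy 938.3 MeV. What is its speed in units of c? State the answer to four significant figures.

0.9955c

γ = E/(mc²) = 9886/938.3 = 10.536.
β = √(1 − 1/γ²) = √(1 − 0.00900842) = √0.99099158 = 0.9955.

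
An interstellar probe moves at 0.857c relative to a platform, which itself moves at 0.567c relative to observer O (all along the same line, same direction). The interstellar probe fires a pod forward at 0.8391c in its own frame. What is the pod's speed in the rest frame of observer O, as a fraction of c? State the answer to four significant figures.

First combine the pod and interstellar probe (S''→S'): u₁ = (0.8391 + 0.857)/(1 + 0.8391×0.857) = 1.6961/1.7191087 = 0.98662.
Then combine with the platform (S'→S): u = (0.98662 + 0.567)/(1 + 0.98662×0.567) = 1.55362/1.55941354 = 0.99628.

0.9963c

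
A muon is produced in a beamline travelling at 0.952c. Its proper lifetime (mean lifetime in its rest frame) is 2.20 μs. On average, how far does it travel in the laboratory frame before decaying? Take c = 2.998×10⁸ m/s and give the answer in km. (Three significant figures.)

With β = 0.952, γ = 1/√(1 − 0.952²) = 1/√0.093696 = 3.2669.
Lab-frame lifetime: Δt = γτ = 3.2669 × 2.20 μs = 7.1872 μs.
Distance: d = vΔt = 0.952 × 2.998×10⁸ m/s × 7.1872×10^-6 s = 2050 m = 2.05 km.

2.05 km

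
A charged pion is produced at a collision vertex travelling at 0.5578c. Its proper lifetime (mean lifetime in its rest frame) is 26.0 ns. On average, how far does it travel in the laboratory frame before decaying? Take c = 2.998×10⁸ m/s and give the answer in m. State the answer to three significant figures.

5.24 m

Lorentz factor: γ = (1 − 0.31114084)^(−1/2) = 1.2049.
Lab-frame lifetime: Δt = γτ = 1.2049 × 26.0 ns = 31.327 ns.
Distance: d = vΔt = 0.5578 × 2.998×10⁸ m/s × 3.1327×10^-8 s = 5.24 m.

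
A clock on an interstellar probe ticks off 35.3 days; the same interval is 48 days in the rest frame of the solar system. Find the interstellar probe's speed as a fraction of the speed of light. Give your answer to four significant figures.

γ = Δt/Δτ = 48/35.3 = 1.3598.
β = √(1 − 1/γ²) = √(1 − 0.540816) = √0.459184 = 0.6776.

0.6776c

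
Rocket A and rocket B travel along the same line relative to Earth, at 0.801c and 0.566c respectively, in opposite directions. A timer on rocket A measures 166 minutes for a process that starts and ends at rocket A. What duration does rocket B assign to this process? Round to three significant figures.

The velocity of rocket A relative to rocket B is (0.801 + 0.566)c / (1 + 0.801×0.566) = 0.94058c; relative speed 0.94058c.
γ for this relative speed: γ = 1/√(1 − 0.884691) = 2.9449.
Rocket A's interval is proper; time dilation gives Δt_B = γΔτ = 2.9449 × 166 minutes = 489 minutes.

489 minutes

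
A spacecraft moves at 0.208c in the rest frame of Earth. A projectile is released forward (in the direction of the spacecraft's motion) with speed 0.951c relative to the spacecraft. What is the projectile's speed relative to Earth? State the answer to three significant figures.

In units of c, u = (u' + v)/(1 + u'v) with u' = 0.951 and v = 0.208.
Numerator: 0.951 + 0.208 = 1.159. Denominator: 1 + (0.951)(0.208) = 1.197808.
u = 1.159/1.197808 = 0.9676, so the speed is 0.968c.

0.968c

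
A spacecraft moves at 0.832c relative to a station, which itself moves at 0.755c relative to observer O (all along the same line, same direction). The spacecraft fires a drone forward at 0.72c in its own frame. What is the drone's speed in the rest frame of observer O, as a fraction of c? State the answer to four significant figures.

0.9958c

Compose velocities in two stages. Stage 1 (into S'): u₁ = (0.72+0.832)/(1+0.72×0.832) = 0.97058.
Stage 2 (into S): u = (0.97058+0.755)/(1+0.97058×0.755) = 0.99584, so the speed is 0.9958c.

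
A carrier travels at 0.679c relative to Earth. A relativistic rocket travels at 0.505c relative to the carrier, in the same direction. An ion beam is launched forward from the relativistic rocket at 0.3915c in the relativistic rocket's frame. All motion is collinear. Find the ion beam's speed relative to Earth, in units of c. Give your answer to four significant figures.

Compose velocities in two stages. Stage 1 (into S'): u₁ = (0.3915+0.505)/(1+0.3915×0.505) = 0.74851.
Stage 2 (into S): u = (0.74851+0.679)/(1+0.74851×0.679) = 0.94648, so the speed is 0.9465c.

0.9465c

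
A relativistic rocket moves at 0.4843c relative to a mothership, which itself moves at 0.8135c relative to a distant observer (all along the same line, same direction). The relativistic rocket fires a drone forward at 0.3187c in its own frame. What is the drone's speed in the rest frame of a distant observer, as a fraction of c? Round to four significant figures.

Compose velocities in two stages. Stage 1 (into S'): u₁ = (0.3187+0.4843)/(1+0.3187×0.4843) = 0.69563.
Stage 2 (into S): u = (0.69563+0.8135)/(1+0.69563×0.8135) = 0.96375, so the speed is 0.9637c.

0.9637c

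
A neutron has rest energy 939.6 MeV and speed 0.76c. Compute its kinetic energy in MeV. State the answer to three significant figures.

506 MeV

γ = 1/√(1 − β²) = 1/√(1 − 0.5776) = 1/√0.4224 = 1/0.649923 = 1.53864.
Kinetic energy: K = (γ − 1)mc² = (1.53864 − 1) × 939.6 MeV = 0.53864 × 939.6 = 506 MeV.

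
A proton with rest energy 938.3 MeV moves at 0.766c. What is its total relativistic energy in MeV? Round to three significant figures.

1460 MeV

Lorentz factor: γ = (1 − 0.586756)^(−1/2) = 1.5556.
Total energy: E = γmc² = 1.5556 × 938.3 MeV = 1460 MeV.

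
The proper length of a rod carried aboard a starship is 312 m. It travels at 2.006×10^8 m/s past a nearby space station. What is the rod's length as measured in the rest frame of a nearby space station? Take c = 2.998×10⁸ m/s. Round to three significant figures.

232 m

β = v/c = (2.006×10^8 m/s)/(2.998×10⁸ m/s) = 0.669113.
β² = 0.4477122, so γ = 1/√0.5522878 = 1.3456.
Along the direction of motion the measured length is L₀/γ = 312/1.3456 = 232 m.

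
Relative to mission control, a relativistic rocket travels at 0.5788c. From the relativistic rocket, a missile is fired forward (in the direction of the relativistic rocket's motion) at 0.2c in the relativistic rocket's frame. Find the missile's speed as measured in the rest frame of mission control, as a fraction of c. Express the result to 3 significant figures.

0.698c

Relativistic velocity addition: u = (u' + v)/(1 + u'v/c²), with u' = 0.2c and v = 0.5788c.
Numerator: 0.2 + 0.5788 = 0.7788. Denominator: 1 + (0.2)(0.5788) = 1.11576.
u = 0.7788/1.11576 = 0.698, so the speed is 0.698c.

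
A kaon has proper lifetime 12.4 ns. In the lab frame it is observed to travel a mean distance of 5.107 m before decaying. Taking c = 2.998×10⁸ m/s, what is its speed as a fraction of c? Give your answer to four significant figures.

0.8085c

d = βγcτ ⇒ βγ = d/(cτ) = 5.107 m / (3.71752 m) = 1.3738.
β = (βγ)/√(1+(βγ)²) = 1.3738/√2.88733 = 0.8085.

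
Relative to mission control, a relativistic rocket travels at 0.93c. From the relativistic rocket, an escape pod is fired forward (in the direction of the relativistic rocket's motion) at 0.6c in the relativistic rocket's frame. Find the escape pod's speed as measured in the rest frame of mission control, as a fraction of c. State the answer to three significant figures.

0.982c

Relativistic velocity addition: u = (u' + v)/(1 + u'v/c²), with u' = 0.6c and v = 0.93c.
Numerator: 0.6 + 0.93 = 1.53. Denominator: 1 + (0.6)(0.93) = 1.558.
u = 1.53/1.558 = 0.98203, so the speed is 0.982c.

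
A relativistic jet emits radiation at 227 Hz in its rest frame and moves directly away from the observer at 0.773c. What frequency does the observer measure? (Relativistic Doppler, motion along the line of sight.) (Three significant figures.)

81.2 Hz

Relativistic Doppler (source moving away): f_obs = f_src · √((1−β)/(1+β)).
With β = 0.773: factor = √(0.227/1.773) = 0.35782.
f_obs = 227 × 0.35782 = 81.2 Hz.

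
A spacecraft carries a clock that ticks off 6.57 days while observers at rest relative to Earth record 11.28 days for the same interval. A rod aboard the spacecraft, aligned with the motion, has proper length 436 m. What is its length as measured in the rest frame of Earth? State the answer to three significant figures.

The time-dilation ratio gives γ = 11.28/6.57 = 1.71689.
L = L₀/γ = 436/1.71689 = 254 m.

254 m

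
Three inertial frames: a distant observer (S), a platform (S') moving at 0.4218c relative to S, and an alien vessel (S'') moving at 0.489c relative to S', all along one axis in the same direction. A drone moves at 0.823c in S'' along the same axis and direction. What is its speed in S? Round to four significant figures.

Apply u = (u'+v)/(1+u'v) twice. Drone in the platform frame: (0.823+0.489)/(1+0.823·0.489) = 1.312/1.402447 = 0.93551c.
That velocity, transformed to the rest frame of a distant observer: (0.93551+0.4218)/(1+0.93551·0.4218) = 1.35731/1.394598118 = 0.97326c.

0.9733c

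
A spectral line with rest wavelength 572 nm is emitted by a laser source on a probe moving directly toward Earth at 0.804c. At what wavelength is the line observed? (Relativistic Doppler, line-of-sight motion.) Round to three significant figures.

189 nm

Relativistic Doppler for wavelength: λ_obs = λ_src · √((1−β)/(1+β)).
With β = 0.804: factor = √(0.196/1.804) = 0.32962.
λ_obs = 572 × 0.32962 = 189 nm.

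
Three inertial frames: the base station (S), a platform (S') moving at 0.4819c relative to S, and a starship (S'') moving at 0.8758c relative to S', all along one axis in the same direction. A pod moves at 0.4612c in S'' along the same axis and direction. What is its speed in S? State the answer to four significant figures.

First combine the pod and starship (S''→S'): u₁ = (0.4612 + 0.8758)/(1 + 0.4612×0.8758) = 1.337/1.40391896 = 0.95233.
Then combine with the platform (S'→S): u = (0.95233 + 0.4819)/(1 + 0.95233×0.4819) = 1.43423/1.458927827 = 0.98307.

0.9831c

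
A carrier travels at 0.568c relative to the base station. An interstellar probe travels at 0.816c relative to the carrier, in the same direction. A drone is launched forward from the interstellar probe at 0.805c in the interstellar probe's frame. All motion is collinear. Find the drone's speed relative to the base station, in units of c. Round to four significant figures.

Compose velocities in two stages. Stage 1 (into S'): u₁ = (0.805+0.816)/(1+0.805×0.816) = 0.97834.
Stage 2 (into S): u = (0.97834+0.568)/(1+0.97834×0.568) = 0.99399, so the speed is 0.9940c.

0.9940c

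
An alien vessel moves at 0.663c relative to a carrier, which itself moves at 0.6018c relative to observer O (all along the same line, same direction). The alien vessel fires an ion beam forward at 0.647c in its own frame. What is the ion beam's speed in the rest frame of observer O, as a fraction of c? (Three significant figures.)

Compose velocities in two stages. Stage 1 (into S'): u₁ = (0.647+0.663)/(1+0.647×0.663) = 0.91675.
Stage 2 (into S): u = (0.91675+0.6018)/(1+0.91675×0.6018) = 0.97864, so the speed is 0.979c.

0.979c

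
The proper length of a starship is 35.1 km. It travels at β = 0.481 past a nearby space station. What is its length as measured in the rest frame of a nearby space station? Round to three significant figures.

30.8 km

β² = 0.231361, so γ = 1/√0.768639 = 1.1406.
Along the direction of motion the measured length is L₀/γ = 35.1/1.1406 = 30.8 km.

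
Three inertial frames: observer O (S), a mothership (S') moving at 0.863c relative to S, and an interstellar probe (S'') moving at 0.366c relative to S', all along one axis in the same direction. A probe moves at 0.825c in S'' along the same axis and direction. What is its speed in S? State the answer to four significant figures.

Compose velocities in two stages. Stage 1 (into S'): u₁ = (0.825+0.366)/(1+0.825×0.366) = 0.91478.
Stage 2 (into S): u = (0.91478+0.863)/(1+0.91478×0.863) = 0.99348, so the speed is 0.9935c.

0.9935c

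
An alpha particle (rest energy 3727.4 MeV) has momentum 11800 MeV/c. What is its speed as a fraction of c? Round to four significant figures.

0.9536c

pc/(mc²) = 11800/3727.4 = 3.1657 = βγ = β/√(1−β²).
So β² = x²/(1 + x²) with x = 3.1657: x² = 10.0217, β² = 10.0217/11.0217 = 0.90927, β = 0.9536.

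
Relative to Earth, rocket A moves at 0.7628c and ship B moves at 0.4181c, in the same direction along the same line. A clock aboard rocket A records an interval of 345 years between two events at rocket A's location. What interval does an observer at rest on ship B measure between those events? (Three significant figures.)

The velocity of rocket A relative to ship B is (0.7628 − 0.4181)c / (1 − 0.7628×0.4181) = 0.50611c; relative speed 0.50611c.
γ for this relative speed: γ = 1/√(1 − 0.256147) = 1.1595.
The clock on rocket A records proper time, so ship B measures Δt = γΔτ = 1.1595 × 345 = 400 years.

400 years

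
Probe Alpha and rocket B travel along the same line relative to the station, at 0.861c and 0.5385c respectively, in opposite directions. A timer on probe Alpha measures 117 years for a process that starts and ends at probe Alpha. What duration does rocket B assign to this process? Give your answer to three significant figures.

400 years

Transform probe Alpha's velocity into rocket B's frame: (0.861 + 0.5385)/(1 + 0.861·0.5385) = 1.3995/1.4636485, so the relative speed is 0.95617c.
γ for this relative speed: γ = 1/√(1 − 0.914261) = 3.4152.
Probe Alpha's interval is proper; time dilation gives Δt_B = γΔτ = 3.4152 × 117 years = 400 years.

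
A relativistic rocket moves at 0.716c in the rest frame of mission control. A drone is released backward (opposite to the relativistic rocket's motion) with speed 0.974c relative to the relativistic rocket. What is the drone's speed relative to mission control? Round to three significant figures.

Relativistic velocity addition: u = (u' + v)/(1 + u'v/c²), with u' = −0.974c and v = 0.716c.
Numerator: −0.974 + 0.716 = −0.258. Denominator: 1 + (−0.974)(0.716) = 0.302616.
u = −0.258/0.302616 = −0.85257, so the speed is 0.853c.

0.853c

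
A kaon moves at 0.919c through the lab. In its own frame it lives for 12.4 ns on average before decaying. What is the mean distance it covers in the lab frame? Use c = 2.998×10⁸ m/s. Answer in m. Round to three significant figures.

8.67 m

β² = 0.844561, so γ = 1/√0.155439 = 2.5364.
Lab-frame lifetime: Δt = γτ = 2.5364 × 12.4 ns = 31.451 ns.
Distance: d = vΔt = 0.919 × 2.998×10⁸ m/s × 3.1451×10^-8 s = 8.67 m.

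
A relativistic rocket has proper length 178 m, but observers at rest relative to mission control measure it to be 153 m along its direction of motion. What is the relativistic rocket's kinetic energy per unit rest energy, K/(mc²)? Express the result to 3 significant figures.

Length contraction gives γ = L₀/L = 178/153 = 1.1634.
Since K = (γ−1)mc², K/(mc²) = 1.1634 − 1 = 0.163.

0.163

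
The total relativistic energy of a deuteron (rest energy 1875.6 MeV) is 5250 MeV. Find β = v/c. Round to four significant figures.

0.9340

γ = E/(mc²) = 5250/1875.6 = 2.7991.
β = √(1 − 1/γ²) = √(1 − 0.127633) = √0.872367 = 0.9340.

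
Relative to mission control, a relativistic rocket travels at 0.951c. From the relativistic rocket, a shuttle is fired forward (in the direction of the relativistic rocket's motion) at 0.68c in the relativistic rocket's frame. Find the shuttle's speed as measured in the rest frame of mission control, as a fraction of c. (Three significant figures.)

0.990c

In units of c, u = (u' + v)/(1 + u'v) with u' = 0.68 and v = 0.951.
Numerator: 0.68 + 0.951 = 1.631. Denominator: 1 + (0.68)(0.951) = 1.64668.
u = 1.631/1.64668 = 0.99048, so the speed is 0.990c.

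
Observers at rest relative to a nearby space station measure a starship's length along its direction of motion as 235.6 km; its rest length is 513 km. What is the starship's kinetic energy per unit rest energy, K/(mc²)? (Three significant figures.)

1.18

From L = L₀/γ: γ = 513/235.6 = 2.17742.
Since K = (γ−1)mc², K/(mc²) = 2.17742 − 1 = 1.18.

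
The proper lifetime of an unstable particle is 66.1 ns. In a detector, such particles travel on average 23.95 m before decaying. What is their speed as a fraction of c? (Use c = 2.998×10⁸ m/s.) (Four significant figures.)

Let x = d/(cτ) = 23.95 m / (2.998×10⁸ m/s × 6.610×10^-8 s) = 1.2086. Since d = βγcτ, x = βγ = β/√(1−β²).
Solving: β² = x²/(1+x²) = 1.46071/2.46071 = 0.593613, so β = 0.7705.

0.7705c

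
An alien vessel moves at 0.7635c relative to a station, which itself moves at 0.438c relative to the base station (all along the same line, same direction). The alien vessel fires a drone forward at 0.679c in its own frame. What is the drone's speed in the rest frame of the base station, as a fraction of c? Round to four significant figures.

Apply u = (u'+v)/(1+u'v) twice. Drone in the station frame: (0.679+0.7635)/(1+0.679·0.7635) = 1.4425/1.5184165 = 0.95c.
That velocity, transformed to the rest frame of the base station: (0.95+0.438)/(1+0.95·0.438) = 1.388/1.4161 = 0.98016c.

0.9802c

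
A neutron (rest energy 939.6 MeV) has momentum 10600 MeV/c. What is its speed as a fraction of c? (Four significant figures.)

0.9961c

βγ = pc/(mc²) = 10600/939.6 = 11.281.
Since γ² = 1 + (βγ)² = 128.261, γ = √128.261 = 11.3252, and β = (βγ)/γ = 11.281/11.3252 = 0.9961.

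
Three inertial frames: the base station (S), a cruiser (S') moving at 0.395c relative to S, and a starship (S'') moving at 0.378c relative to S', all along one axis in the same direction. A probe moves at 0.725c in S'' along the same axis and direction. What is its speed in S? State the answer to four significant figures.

0.9395c

Apply u = (u'+v)/(1+u'v) twice. Probe in the cruiser frame: (0.725+0.378)/(1+0.725·0.378) = 1.103/1.27405 = 0.86574c.
That velocity, transformed to the rest frame of the base station: (0.86574+0.395)/(1+0.86574·0.395) = 1.26074/1.3419673 = 0.93947c.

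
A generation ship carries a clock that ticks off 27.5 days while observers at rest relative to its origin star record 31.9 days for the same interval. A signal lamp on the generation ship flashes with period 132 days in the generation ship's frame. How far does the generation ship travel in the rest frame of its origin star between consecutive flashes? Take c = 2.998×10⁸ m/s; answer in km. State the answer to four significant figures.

2.010×10^12 km

From Δt = γΔτ: γ = 31.9/27.5 = 1.16.
β = √(1 − 1/γ²) = 0.50679. Lab-frame period = γτ = 1.16×132 days = 153.12 days. Distance = βc × γτ = 0.50679 × 2.998×10⁸ m/s × 13229568 s = 2.0100×10^15 m = 2.010×10^12 km.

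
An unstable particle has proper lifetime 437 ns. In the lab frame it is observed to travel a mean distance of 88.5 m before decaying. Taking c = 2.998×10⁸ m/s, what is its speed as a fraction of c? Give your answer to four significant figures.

d = βγcτ ⇒ βγ = d/(cτ) = 88.50 m / (131.0126 m) = 0.67551.
β = (βγ)/√(1+(βγ)²) = 0.67551/√1.456314 = 0.5598.

0.5598c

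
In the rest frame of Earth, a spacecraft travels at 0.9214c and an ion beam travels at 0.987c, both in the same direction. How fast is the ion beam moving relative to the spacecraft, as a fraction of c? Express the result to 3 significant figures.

Transform to the spacecraft's frame: u' = (u − v)/(1 − uv/c²).
u' = (0.987 − 0.9214)/(1 − 0.987×0.9214) = 0.0656/0.0905782 = 0.72424.
Speed in the spacecraft's frame: 0.724c (in the same direction).

0.724c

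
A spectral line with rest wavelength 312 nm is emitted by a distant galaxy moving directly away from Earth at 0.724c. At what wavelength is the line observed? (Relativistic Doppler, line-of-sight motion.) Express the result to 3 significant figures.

Relativistic Doppler for wavelength: λ_obs = λ_src · √((1+β)/(1−β)).
With β = 0.724: factor = √(1.724/0.276) = 2.4993.
λ_obs = 312 × 2.4993 = 780 nm.

780 nm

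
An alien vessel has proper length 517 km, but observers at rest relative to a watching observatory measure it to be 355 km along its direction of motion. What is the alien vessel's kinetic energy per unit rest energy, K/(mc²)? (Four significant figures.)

0.4563

γ = L₀/L = 517/355 = 1.45634.
K/(mc²) = γ − 1 = 1.45634 − 1 = 0.4563.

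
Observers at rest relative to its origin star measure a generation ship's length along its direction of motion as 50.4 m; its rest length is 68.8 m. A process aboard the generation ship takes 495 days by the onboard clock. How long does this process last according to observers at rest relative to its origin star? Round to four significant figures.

γ = L₀/L = 68.8/50.4 = 1.36508.
Δt = γΔτ = 1.36508 × 495 = 675.7 days.

675.7 days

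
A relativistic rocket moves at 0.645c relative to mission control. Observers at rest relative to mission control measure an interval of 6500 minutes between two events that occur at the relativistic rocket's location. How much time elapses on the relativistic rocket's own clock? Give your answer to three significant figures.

4970 minutes

γ = 1/√(1 − β²) = 1/√(1 − 0.416025) = 1/√0.583975 = 1/0.764183 = 1.3086.
The moving clock records proper time: Δτ = Δt/γ = 6500/1.3086 = 4970 minutes.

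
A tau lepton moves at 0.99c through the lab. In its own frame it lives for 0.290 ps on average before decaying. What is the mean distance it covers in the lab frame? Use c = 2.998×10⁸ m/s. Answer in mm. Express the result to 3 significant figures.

0.610 mm

With β = 0.99, γ = 1/√(1 − 0.99²) = 1/√0.0199 = 7.0888.
Lab-frame lifetime: Δt = γτ = 7.0888 × 0.290 ps = 2.0558 ps.
Distance: d = vΔt = 0.99 × 2.998×10⁸ m/s × 2.0558×10^-12 s = 6.10×10^-4 m = 0.610 mm.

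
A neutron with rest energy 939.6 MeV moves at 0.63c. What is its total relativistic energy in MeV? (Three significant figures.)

γ = 1/√(1 − β²) = 1/√(1 − 0.3969) = 1/√0.6031 = 1/0.776595 = 1.2877.
Total energy: E = γmc² = 1.2877 × 939.6 MeV = 1210 MeV.

1210 MeV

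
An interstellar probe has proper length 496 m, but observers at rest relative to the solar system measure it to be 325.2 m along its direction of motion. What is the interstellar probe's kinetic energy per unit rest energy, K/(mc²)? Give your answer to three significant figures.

0.525

Length contraction gives γ = L₀/L = 496/325.2 = 1.52522.
K/(mc²) = γ − 1 = 1.52522 − 1 = 0.525.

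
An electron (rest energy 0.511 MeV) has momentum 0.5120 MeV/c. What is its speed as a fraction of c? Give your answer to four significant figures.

0.7078c

βγ = pc/(mc²) = 0.5120/0.511 = 1.002.
Since γ² = 1 + (βγ)² = 2.004, γ = √2.004 = 1.41563, and β = (βγ)/γ = 1.002/1.41563 = 0.7078.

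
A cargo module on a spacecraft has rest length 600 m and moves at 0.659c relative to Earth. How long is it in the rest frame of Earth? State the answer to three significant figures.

451 m

Lorentz factor: γ = (1 − 0.434281)^(−1/2) = 1.3295.
Length contraction: L = L₀/γ = 600/1.3295 = 451 m.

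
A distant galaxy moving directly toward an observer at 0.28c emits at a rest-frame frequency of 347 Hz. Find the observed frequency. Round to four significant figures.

Relativistic Doppler (source moving toward): f_obs = f_src · √((1+β)/(1−β)).
With β = 0.28: factor = √(1.28/0.72) = 1.3333.
f_obs = 347 × 1.3333 = 462.7 Hz.

462.7 Hz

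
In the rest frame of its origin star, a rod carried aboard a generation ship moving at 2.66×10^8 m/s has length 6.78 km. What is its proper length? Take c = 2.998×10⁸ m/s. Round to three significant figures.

β = v/c = (2.66×10^8 m/s)/(2.998×10⁸ m/s) = 0.887258.
Lorentz factor: γ = (1 − 0.7872268)^(−1/2) = 2.1679.
Proper length: L₀ = γ·L = 2.1679 × 6.78 = 14.7 km.

14.7 km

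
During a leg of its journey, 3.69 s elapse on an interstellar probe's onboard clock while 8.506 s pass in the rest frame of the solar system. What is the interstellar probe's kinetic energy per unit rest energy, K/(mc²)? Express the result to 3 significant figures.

1.31

γ = Δt/Δτ = 8.506/3.69 = 2.30515.
K/(mc²) = γ − 1 = 2.30515 − 1 = 1.31.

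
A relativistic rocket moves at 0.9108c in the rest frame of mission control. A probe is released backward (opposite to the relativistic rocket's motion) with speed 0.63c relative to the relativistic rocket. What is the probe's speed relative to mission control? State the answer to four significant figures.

Relativistic velocity addition: u = (u' + v)/(1 + u'v/c²), with u' = −0.63c and v = 0.9108c.
Numerator: −0.63 + 0.9108 = 0.2808. Denominator: 1 + (−0.63)(0.9108) = 0.426196.
u = 0.2808/0.426196 = 0.65885, so the speed is 0.6589c.

0.6589c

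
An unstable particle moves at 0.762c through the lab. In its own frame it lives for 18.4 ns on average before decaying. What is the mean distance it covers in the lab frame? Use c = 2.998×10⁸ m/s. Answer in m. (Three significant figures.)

6.49 m

With β = 0.762, γ = 1/√(1 − 0.762²) = 1/√0.419356 = 1.5442.
Lab-frame lifetime: Δt = γτ = 1.5442 × 18.4 ns = 28.413 ns.
Distance: d = vΔt = 0.762 × 2.998×10⁸ m/s × 2.8413×10^-8 s = 6.49 m.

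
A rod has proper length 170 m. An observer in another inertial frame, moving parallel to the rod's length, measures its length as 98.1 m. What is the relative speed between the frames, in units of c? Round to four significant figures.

0.8167c

Length contraction gives γ = L₀/L = 170/98.1 = 1.7329.
β = √(1 − 1/γ²) = √0.666993 = 0.8167.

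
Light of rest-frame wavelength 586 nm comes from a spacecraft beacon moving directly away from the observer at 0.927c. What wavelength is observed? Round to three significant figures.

3010 nm

Relativistic Doppler for wavelength: λ_obs = λ_src · √((1+β)/(1−β)).
With β = 0.927: factor = √(1.927/0.073) = 5.1378.
λ_obs = 586 × 5.1378 = 3010 nm.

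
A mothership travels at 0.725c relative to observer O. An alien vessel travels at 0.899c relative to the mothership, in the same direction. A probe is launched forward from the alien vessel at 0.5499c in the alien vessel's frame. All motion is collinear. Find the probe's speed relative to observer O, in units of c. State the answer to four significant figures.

0.9951c

Apply u = (u'+v)/(1+u'v) twice. Probe in the mothership frame: (0.5499+0.899)/(1+0.5499·0.899) = 1.4489/1.4943601 = 0.96958c.
That velocity, transformed to the rest frame of observer O: (0.96958+0.725)/(1+0.96958·0.725) = 1.69458/1.7029455 = 0.99509c.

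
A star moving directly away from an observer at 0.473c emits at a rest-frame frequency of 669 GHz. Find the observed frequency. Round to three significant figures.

400 GHz

Relativistic Doppler (source moving away): f_obs = f_src · √((1−β)/(1+β)).
With β = 0.473: factor = √(0.527/1.473) = 0.59814.
f_obs = 669 × 0.59814 = 400 GHz.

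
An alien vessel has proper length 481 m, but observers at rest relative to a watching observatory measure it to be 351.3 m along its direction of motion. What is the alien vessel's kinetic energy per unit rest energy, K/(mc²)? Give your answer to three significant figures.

From L = L₀/γ: γ = 481/351.3 = 1.3692.
K/(mc²) = γ − 1 = 1.3692 − 1 = 0.369.

0.369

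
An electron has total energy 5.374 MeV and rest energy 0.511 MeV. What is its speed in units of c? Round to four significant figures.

0.9955c

Total energy E = γmc² gives γ = 5.374/0.511 = 10.517.
Hence β = √(1 − 1/γ²) = √(1 − 0.009041) = √0.990959 = 0.9955.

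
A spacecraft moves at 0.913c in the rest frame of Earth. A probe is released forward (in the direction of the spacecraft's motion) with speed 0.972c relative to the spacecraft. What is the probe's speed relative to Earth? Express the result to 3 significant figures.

In units of c, u = (u' + v)/(1 + u'v) with u' = 0.972 and v = 0.913.
Numerator: 0.972 + 0.913 = 1.885. Denominator: 1 + (0.972)(0.913) = 1.887436.
u = 1.885/1.887436 = 0.99871, so the speed is 0.999c.

0.999c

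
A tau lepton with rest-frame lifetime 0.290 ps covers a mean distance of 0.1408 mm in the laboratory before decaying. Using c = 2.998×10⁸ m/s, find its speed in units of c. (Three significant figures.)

Lab distance = (lab lifetime)·v = γτ·βc, so βγ = d/(cτ) = 1.408×10^-4/(2.998×10⁸ × 2.900×10^-13) = 1.6195.
With βγ = 1.6195: γ² = 1 + (βγ)² = 3.62278, and β = (βγ)/γ = 1.6195/1.90336 = 0.851.

0.851c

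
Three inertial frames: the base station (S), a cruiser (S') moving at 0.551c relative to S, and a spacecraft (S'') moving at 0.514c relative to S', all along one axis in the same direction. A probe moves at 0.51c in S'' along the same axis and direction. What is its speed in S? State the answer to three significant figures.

Apply u = (u'+v)/(1+u'v) twice. Probe in the cruiser frame: (0.51+0.514)/(1+0.51·0.514) = 1.024/1.26214 = 0.81132c.
That velocity, transformed to the rest frame of the base station: (0.81132+0.551)/(1+0.81132·0.551) = 1.36232/1.44703732 = 0.94145c.

0.941c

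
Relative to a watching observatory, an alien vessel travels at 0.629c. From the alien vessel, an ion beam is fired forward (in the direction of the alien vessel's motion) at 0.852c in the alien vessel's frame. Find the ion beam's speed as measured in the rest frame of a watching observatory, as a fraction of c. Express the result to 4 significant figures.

0.9643c

In units of c, u = (u' + v)/(1 + u'v) with u' = 0.852 and v = 0.629.
Numerator: 0.852 + 0.629 = 1.481. Denominator: 1 + (0.852)(0.629) = 1.535908.
u = 1.481/1.535908 = 0.96425, so the speed is 0.9643c.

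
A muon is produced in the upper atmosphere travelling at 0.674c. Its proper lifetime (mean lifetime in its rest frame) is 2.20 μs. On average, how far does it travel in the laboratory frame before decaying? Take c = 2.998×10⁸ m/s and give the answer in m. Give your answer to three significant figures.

γ = 1/√(1 − β²) = 1/√(1 − 0.454276) = 1/√0.545724 = 1/0.738731 = 1.3537.
Lab-frame lifetime: Δt = γτ = 1.3537 × 2.20 μs = 2.9781 μs.
Distance: d = vΔt = 0.674 × 2.998×10⁸ m/s × 2.9781×10^-6 s = 602 m.

602 m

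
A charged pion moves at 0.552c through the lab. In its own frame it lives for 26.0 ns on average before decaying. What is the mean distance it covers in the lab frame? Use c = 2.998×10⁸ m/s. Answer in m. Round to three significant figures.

5.16 m

γ = 1/√(1 − β²) = 1/√(1 − 0.304704) = 1/√0.695296 = 1/0.833844 = 1.1993.
Lab-frame lifetime: Δt = γτ = 1.1993 × 26.0 ns = 31.182 ns.
Distance: d = vΔt = 0.552 × 2.998×10⁸ m/s × 3.1182×10^-8 s = 5.16 m.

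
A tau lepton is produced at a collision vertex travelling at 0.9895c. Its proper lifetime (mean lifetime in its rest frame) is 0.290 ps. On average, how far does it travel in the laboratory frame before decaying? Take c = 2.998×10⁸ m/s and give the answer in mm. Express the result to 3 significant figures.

0.595 mm

With β = 0.9895, γ = 1/√(1 − 0.9895²) = 1/√0.02088975 = 6.9188.
Lab-frame lifetime: Δt = γτ = 6.9188 × 0.290 ps = 2.0065 ps.
Distance: d = vΔt = 0.9895 × 2.998×10⁸ m/s × 2.0065×10^-12 s = 5.95×10^-4 m = 0.595 mm.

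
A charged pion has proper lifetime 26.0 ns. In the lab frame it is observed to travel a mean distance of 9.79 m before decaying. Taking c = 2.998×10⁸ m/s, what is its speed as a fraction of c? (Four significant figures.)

Let x = d/(cτ) = 9.790 m / (2.998×10⁸ m/s × 2.600×10^-8 s) = 1.256. Since d = βγcτ, x = βγ = β/√(1−β²).
Solving: β² = x²/(1+x²) = 1.57754/2.57754 = 0.612033, so β = 0.7823.

0.7823c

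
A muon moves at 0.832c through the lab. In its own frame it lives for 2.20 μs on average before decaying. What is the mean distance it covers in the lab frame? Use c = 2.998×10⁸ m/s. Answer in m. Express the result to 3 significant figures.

γ = 1/√(1 − β²) = 1/√(1 − 0.692224) = 1/√0.307776 = 1/0.554776 = 1.8025.
Lab-frame lifetime: Δt = γτ = 1.8025 × 2.20 μs = 3.9655 μs.
Distance: d = vΔt = 0.832 × 2.998×10⁸ m/s × 3.9655×10^-6 s = 989 m.

989 m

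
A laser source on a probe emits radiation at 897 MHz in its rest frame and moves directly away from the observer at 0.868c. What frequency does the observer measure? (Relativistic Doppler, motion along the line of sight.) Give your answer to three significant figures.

238 MHz

Relativistic Doppler (source moving away): f_obs = f_src · √((1−β)/(1+β)).
With β = 0.868: factor = √(0.132/1.868) = 0.26583.
f_obs = 897 × 0.26583 = 238 MHz.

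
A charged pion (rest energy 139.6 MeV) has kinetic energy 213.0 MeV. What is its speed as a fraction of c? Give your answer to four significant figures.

γ = 1 + K/(mc²) = 1 + 213.0/139.6 = 2.5258.
β = √(1 − 1/γ²) = √(1 − 0.156748) = √0.843252 = 0.9183.

0.9183c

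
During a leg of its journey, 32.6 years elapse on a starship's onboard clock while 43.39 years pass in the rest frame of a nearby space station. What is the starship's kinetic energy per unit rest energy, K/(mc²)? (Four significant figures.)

0.3310

From Δt = γΔτ: γ = 43.39/32.6 = 1.33098.
K/(mc²) = γ − 1 = 1.33098 − 1 = 0.3310.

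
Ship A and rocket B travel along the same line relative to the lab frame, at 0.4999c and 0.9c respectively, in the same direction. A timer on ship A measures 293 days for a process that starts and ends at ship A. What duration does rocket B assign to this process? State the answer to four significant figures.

426.9 days

The velocity of ship A relative to rocket B is (0.4999 − 0.9)c / (1 − 0.4999×0.9) = −0.72734c; relative speed 0.72734c.
At |u| = 0.72734c, γ = (1 − 0.529023)^(−1/2) = 1.4571.
Ship A's interval is proper; time dilation gives Δt_B = γΔτ = 1.4571 × 293 days = 426.9 days.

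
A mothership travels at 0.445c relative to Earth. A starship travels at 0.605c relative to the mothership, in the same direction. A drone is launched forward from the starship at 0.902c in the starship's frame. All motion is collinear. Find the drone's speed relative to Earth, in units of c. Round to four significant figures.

0.9903c

First combine the drone and starship (S''→S'): u₁ = (0.902 + 0.605)/(1 + 0.902×0.605) = 1.507/1.54571 = 0.97496.
Then combine with the mothership (S'→S): u = (0.97496 + 0.445)/(1 + 0.97496×0.445) = 1.41996/1.4338572 = 0.99031.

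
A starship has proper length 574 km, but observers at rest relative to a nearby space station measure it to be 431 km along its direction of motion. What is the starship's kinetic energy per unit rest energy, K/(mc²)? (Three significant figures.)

0.332

γ = L₀/L = 574/431 = 1.33179.
K/(mc²) = γ − 1 = 1.33179 − 1 = 0.332.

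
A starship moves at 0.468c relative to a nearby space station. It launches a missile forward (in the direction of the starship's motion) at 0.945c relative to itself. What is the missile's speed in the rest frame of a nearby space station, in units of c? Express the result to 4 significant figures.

In units of c, u = (u' + v)/(1 + u'v) with u' = 0.945 and v = 0.468.
Numerator: 0.945 + 0.468 = 1.413. Denominator: 1 + (0.945)(0.468) = 1.44226.
u = 1.413/1.44226 = 0.97971, so the speed is 0.9797c.

0.9797c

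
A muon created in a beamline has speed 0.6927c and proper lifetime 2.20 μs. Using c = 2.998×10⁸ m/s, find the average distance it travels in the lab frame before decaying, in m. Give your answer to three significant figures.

β² = 0.47983329, so γ = 1/√0.52016671 = 1.3865.
Lab-frame lifetime: Δt = γτ = 1.3865 × 2.20 μs = 3.0503 μs.
Distance: d = vΔt = 0.6927 × 2.998×10⁸ m/s × 3.0503×10^-6 s = 633 m.

633 m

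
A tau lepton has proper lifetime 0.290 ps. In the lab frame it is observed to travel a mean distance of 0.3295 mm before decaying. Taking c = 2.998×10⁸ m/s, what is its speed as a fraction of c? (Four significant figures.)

Let x = d/(cτ) = 3.295×10^-4 m / (2.998×10⁸ m/s × 2.900×10^-13 s) = 3.7899. Since d = βγcτ, x = βγ = β/√(1−β²).
Solving: β² = x²/(1+x²) = 14.3633/15.3633 = 0.93491, so β = 0.9669.

0.9669c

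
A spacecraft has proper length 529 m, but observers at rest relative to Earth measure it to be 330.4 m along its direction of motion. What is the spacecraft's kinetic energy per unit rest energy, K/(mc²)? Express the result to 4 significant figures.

γ = L₀/L = 529/330.4 = 1.60109.
K/(mc²) = γ − 1 = 1.60109 − 1 = 0.6011.

0.6011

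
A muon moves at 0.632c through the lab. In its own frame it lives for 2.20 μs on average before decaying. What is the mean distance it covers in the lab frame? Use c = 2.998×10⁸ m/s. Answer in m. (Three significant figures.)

538 m

β² = 0.399424, so γ = 1/√0.600576 = 1.2904.
Lab-frame lifetime: Δt = γτ = 1.2904 × 2.20 μs = 2.8389 μs.
Distance: d = vΔt = 0.632 × 2.998×10⁸ m/s × 2.8389×10^-6 s = 538 m.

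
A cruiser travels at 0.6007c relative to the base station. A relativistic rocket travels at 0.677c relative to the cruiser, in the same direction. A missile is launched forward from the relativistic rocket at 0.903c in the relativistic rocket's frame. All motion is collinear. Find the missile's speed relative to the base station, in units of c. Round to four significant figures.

0.9951c

Compose velocities in two stages. Stage 1 (into S'): u₁ = (0.903+0.677)/(1+0.903×0.677) = 0.98056.
Stage 2 (into S): u = (0.98056+0.6007)/(1+0.98056×0.6007) = 0.99511, so the speed is 0.9951c.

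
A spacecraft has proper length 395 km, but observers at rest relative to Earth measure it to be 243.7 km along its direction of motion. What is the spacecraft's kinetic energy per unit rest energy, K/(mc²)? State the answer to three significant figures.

From L = L₀/γ: γ = 395/243.7 = 1.62085.
Since K = (γ−1)mc², K/(mc²) = 1.62085 − 1 = 0.621.

0.621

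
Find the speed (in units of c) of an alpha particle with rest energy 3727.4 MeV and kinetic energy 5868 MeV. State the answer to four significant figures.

K = (γ−1)mc², so γ = 1 + 5868/3727.4 = 2.5743.
Then v/c = √(1 − γ⁻²) = √(1 − 0.150897) = √0.849103 = 0.9215.

0.9215c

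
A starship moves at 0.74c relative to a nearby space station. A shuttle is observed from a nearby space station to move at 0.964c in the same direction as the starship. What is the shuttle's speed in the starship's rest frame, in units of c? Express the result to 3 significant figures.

Transform to the starship's frame: u' = (u − v)/(1 − uv/c²).
u' = (0.964 − 0.74)/(1 − 0.964×0.74) = 0.224/0.28664 = 0.78147.
Speed in the starship's frame: 0.781c (in the same direction).

0.781c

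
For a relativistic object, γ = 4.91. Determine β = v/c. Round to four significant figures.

0.9790

β = √(1 − 1/γ²) = √(1 − 1/24.1081) = √0.95852 = 0.9790.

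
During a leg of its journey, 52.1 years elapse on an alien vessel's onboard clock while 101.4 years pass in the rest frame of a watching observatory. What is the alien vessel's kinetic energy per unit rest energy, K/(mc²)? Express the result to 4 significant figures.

0.9463

γ = Δt/Δτ = 101.4/52.1 = 1.94626.
Since K = (γ−1)mc², K/(mc²) = 1.94626 − 1 = 0.9463.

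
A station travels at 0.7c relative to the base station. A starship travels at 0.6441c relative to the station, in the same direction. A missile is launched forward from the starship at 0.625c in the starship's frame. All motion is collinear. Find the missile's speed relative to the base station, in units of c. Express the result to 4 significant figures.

Compose velocities in two stages. Stage 1 (into S'): u₁ = (0.625+0.6441)/(1+0.625×0.6441) = 0.90484.
Stage 2 (into S): u = (0.90484+0.7)/(1+0.90484×0.7) = 0.98252, so the speed is 0.9825c.

0.9825c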